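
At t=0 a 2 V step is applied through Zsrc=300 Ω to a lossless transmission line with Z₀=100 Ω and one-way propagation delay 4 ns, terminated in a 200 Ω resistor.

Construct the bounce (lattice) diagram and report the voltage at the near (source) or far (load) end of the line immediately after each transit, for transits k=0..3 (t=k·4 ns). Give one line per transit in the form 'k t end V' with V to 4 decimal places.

Γ_L=0.333333, Γ_S=0.500000; launch V₁=2·100/400=0.500000
k=0 src: V=0.5000
k=1 load: inc=0.500000, refl=0.500000·0.333333=0.1667; V=0.000000+0.500000+0.166667=0.6667
k=2 src: inc=0.166667, refl=0.166667·0.500000=0.0833; V=0.500000+0.166667+0.083333=0.7500
k=3 load: inc=0.083333, refl=0.083333·0.333333=0.0278; V=0.666667+0.083333+0.027778=0.7778

0 0 source 0.5000
1 4 load 0.6667
2 8 source 0.7500
3 12 load 0.7778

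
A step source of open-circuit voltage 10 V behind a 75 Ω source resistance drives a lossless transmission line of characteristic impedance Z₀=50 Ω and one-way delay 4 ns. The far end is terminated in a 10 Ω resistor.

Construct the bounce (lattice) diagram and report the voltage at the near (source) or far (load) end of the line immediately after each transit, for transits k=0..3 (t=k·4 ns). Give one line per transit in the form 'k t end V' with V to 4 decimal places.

Γ_L=-0.666667, Γ_S=0.200000; launch V₁=10·50/125=4.000000
k=0 src: V=4.0000
k=1 load: inc=4.000000, refl=4.000000·-0.666667=-2.6667; V=0.000000+4.000000+-2.666667=1.3333
k=2 src: inc=-2.666667, refl=-2.666667·0.200000=-0.5333; V=4.000000+-2.666667+-0.533333=0.8000
k=3 load: inc=-0.533333, refl=-0.533333·-0.666667=0.3556; V=1.333333+-0.533333+0.355556=1.1556

0 0 source 4.0000
1 4 load 1.3333
2 8 source 0.8000
3 12 load 1.1556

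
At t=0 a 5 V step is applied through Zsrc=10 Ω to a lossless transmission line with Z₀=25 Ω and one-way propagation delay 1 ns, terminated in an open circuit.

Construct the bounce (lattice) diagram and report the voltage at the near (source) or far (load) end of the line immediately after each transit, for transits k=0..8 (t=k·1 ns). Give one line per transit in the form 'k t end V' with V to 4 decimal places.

Γ_L=1.000000, Γ_S=-0.428571; launch V₁=5·25/35=3.571429
k=0 src: V=3.5714
k=1 load: inc=3.571429, refl=3.571429·1.000000=3.5714; V=0.000000+3.571429+3.571429=7.1429
k=2 src: inc=3.571429, refl=3.571429·-0.428571=-1.5306; V=3.571429+3.571429+-1.530612=5.6122
k=3 load: inc=-1.530612, refl=-1.530612·1.000000=-1.5306; V=7.142857+-1.530612+-1.530612=4.0816
k=4 src: inc=-1.530612, refl=-1.530612·-0.428571=0.6560; V=5.612245+-1.530612+0.655977=4.7376
k=5 load: inc=0.655977, refl=0.655977·1.000000=0.6560; V=4.081633+0.655977+0.655977=5.3936
k=6 src: inc=0.655977, refl=0.655977·-0.428571=-0.2811; V=4.737609+0.655977+-0.281133=5.1125
k=7 load: inc=-0.281133, refl=-0.281133·1.000000=-0.2811; V=5.393586+-0.281133+-0.281133=4.8313
k=8 src: inc=-0.281133, refl=-0.281133·-0.428571=0.1205; V=5.112453+-0.281133+0.120486=4.9518

0 0 source 3.5714
1 1 load 7.1429
2 2 source 5.6122
3 3 load 4.0816
4 4 source 4.7376
5 5 load 5.3936
6 6 source 5.1125
7 7 load 4.8313
8 8 source 4.9518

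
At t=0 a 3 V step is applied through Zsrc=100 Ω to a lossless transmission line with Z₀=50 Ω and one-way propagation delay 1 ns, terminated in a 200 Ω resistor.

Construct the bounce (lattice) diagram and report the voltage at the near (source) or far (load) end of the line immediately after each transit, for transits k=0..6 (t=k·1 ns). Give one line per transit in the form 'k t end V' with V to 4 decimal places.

Γ_L=0.600000, Γ_S=0.333333; launch V₁=3·50/150=1.000000
k=0 src: V=1.0000
k=1 load: inc=1.000000, refl=1.000000·0.600000=0.6000; V=0.000000+1.000000+0.600000=1.6000
k=2 src: inc=0.600000, refl=0.600000·0.333333=0.2000; V=1.000000+0.600000+0.200000=1.8000
k=3 load: inc=0.200000, refl=0.200000·0.600000=0.1200; V=1.600000+0.200000+0.120000=1.9200
k=4 src: inc=0.120000, refl=0.120000·0.333333=0.0400; V=1.800000+0.120000+0.040000=1.9600
k=5 load: inc=0.040000, refl=0.040000·0.600000=0.0240; V=1.920000+0.040000+0.024000=1.9840
k=6 src: inc=0.024000, refl=0.024000·0.333333=0.0080; V=1.960000+0.024000+0.008000=1.9920

0 0 source 1.0000
1 1 load 1.6000
2 2 source 1.8000
3 3 load 1.9200
4 4 source 1.9600
5 5 load 1.9840
6 6 source 1.9920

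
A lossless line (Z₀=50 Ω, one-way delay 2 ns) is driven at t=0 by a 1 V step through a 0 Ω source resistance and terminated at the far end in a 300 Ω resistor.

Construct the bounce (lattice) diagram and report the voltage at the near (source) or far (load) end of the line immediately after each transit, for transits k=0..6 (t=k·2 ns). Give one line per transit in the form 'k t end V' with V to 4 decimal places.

0 0 source 1.0000
1 2 load 1.7143
2 4 source 1.0000
3 6 load 0.4898
4 8 source 1.0000
5 10 load 1.3644
6 12 source 1.0000

Γ_L=0.714286, Γ_S=-1.000000; launch V₁=1·50/50=1.000000
k=0 src: V=1.0000
k=1 load: inc=1.000000, refl=1.000000·0.714286=0.7143; V=0.000000+1.000000+0.714286=1.7143
k=2 src: inc=0.714286, refl=0.714286·-1.000000=-0.7143; V=1.000000+0.714286+-0.714286=1.0000
k=3 load: inc=-0.714286, refl=-0.714286·0.714286=-0.5102; V=1.714286+-0.714286+-0.510204=0.4898
k=4 src: inc=-0.510204, refl=-0.510204·-1.000000=0.5102; V=1.000000+-0.510204+0.510204=1.0000
k=5 load: inc=0.510204, refl=0.510204·0.714286=0.3644; V=0.489796+0.510204+0.364431=1.3644
k=6 src: inc=0.364431, refl=0.364431·-1.000000=-0.3644; V=1.000000+0.364431+-0.364431=1.0000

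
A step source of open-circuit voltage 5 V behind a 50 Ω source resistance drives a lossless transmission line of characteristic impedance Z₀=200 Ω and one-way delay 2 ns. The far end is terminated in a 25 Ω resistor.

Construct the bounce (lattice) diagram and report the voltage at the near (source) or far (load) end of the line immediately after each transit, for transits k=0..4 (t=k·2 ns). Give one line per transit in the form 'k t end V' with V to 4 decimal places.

0 0 source 4.0000
1 2 load 0.8889
2 4 source 2.7556
3 6 load 1.3037
4 8 source 2.1748

Γ_L=-0.777778, Γ_S=-0.600000; launch V₁=5·200/250=4.000000
k=0 src: V=4.0000
k=1 load: inc=4.000000, refl=4.000000·-0.777778=-3.1111; V=0.000000+4.000000+-3.111111=0.8889
k=2 src: inc=-3.111111, refl=-3.111111·-0.600000=1.8667; V=4.000000+-3.111111+1.866667=2.7556
k=3 load: inc=1.866667, refl=1.866667·-0.777778=-1.4519; V=0.888889+1.866667+-1.451852=1.3037
k=4 src: inc=-1.451852, refl=-1.451852·-0.600000=0.8711; V=2.755556+-1.451852+0.871111=2.1748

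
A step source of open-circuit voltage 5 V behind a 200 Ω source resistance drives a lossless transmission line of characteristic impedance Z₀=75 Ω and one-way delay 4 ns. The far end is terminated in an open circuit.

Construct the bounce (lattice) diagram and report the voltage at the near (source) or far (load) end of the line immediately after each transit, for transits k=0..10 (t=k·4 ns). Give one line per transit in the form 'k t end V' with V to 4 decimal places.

Γ_L=1.000000, Γ_S=0.454545; launch V₁=5·75/275=1.363636
k=0 src: V=1.3636
k=1 load: inc=1.363636, refl=1.363636·1.000000=1.3636; V=0.000000+1.363636+1.363636=2.7273
k=2 src: inc=1.363636, refl=1.363636·0.454545=0.6198; V=1.363636+1.363636+0.619835=3.3471
k=3 load: inc=0.619835, refl=0.619835·1.000000=0.6198; V=2.727273+0.619835+0.619835=3.9669
k=4 src: inc=0.619835, refl=0.619835·0.454545=0.2817; V=3.347107+0.619835+0.281743=4.2487
k=5 load: inc=0.281743, refl=0.281743·1.000000=0.2817; V=3.966942+0.281743+0.281743=4.5304
k=6 src: inc=0.281743, refl=0.281743·0.454545=0.1281; V=4.248685+0.281743+0.128065=4.6585
k=7 load: inc=0.128065, refl=0.128065·1.000000=0.1281; V=4.530428+0.128065+0.128065=4.7866
k=8 src: inc=0.128065, refl=0.128065·0.454545=0.0582; V=4.658493+0.128065+0.058211=4.8448
k=9 load: inc=0.058211, refl=0.058211·1.000000=0.0582; V=4.786558+0.058211+0.058211=4.9030
k=10 src: inc=0.058211, refl=0.058211·0.454545=0.0265; V=4.844770+0.058211+0.026460=4.9294

0 0 source 1.3636
1 4 load 2.7273
2 8 source 3.3471
3 12 load 3.9669
4 16 source 4.2487
5 20 load 4.5304
6 24 source 4.6585
7 28 load 4.7866
8 32 source 4.8448
9 36 load 4.9030
10 40 source 4.9294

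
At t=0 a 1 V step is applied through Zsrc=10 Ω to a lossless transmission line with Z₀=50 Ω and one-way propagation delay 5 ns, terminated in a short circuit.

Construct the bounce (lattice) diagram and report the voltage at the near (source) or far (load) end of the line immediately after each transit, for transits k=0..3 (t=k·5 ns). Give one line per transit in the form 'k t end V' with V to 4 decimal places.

0 0 source 0.8333
1 5 load 0.0000
2 10 source 0.5556
3 15 load 0.0000

Γ_L=-1.000000, Γ_S=-0.666667; launch V₁=1·50/60=0.833333
k=0 src: V=0.8333
k=1 load: inc=0.833333, refl=0.833333·-1.000000=-0.8333; V=0.000000+0.833333+-0.833333=0.0000
k=2 src: inc=-0.833333, refl=-0.833333·-0.666667=0.5556; V=0.833333+-0.833333+0.555556=0.5556
k=3 load: inc=0.555556, refl=0.555556·-1.000000=-0.5556; V=0.000000+0.555556+-0.555556=0.0000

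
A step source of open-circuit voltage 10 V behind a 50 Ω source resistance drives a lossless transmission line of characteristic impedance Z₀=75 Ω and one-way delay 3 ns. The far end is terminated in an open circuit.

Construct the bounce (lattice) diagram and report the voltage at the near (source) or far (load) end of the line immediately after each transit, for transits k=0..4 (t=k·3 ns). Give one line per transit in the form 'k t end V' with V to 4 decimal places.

Γ_L=1.000000, Γ_S=-0.200000; launch V₁=10·75/125=6.000000
k=0 src: V=6.0000
k=1 load: inc=6.000000, refl=6.000000·1.000000=6.0000; V=0.000000+6.000000+6.000000=12.0000
k=2 src: inc=6.000000, refl=6.000000·-0.200000=-1.2000; V=6.000000+6.000000+-1.200000=10.8000
k=3 load: inc=-1.200000, refl=-1.200000·1.000000=-1.2000; V=12.000000+-1.200000+-1.200000=9.6000
k=4 src: inc=-1.200000, refl=-1.200000·-0.200000=0.2400; V=10.800000+-1.200000+0.240000=9.8400

0 0 source 6.0000
1 3 load 12.0000
2 6 source 10.8000
3 9 load 9.6000
4 12 source 9.8400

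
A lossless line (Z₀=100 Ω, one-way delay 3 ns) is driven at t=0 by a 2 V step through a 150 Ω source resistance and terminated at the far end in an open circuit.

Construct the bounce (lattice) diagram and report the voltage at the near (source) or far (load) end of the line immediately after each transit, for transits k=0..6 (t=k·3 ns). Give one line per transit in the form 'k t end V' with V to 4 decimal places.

0 0 source 0.8000
1 3 load 1.6000
2 6 source 1.7600
3 9 load 1.9200
4 12 source 1.9520
5 15 load 1.9840
6 18 source 1.9904

Γ_L=1.000000, Γ_S=0.200000; launch V₁=2·100/250=0.800000
k=0 src: V=0.8000
k=1 load: inc=0.800000, refl=0.800000·1.000000=0.8000; V=0.000000+0.800000+0.800000=1.6000
k=2 src: inc=0.800000, refl=0.800000·0.200000=0.1600; V=0.800000+0.800000+0.160000=1.7600
k=3 load: inc=0.160000, refl=0.160000·1.000000=0.1600; V=1.600000+0.160000+0.160000=1.9200
k=4 src: inc=0.160000, refl=0.160000·0.200000=0.0320; V=1.760000+0.160000+0.032000=1.9520
k=5 load: inc=0.032000, refl=0.032000·1.000000=0.0320; V=1.920000+0.032000+0.032000=1.9840
k=6 src: inc=0.032000, refl=0.032000·0.200000=0.0064; V=1.952000+0.032000+0.006400=1.9904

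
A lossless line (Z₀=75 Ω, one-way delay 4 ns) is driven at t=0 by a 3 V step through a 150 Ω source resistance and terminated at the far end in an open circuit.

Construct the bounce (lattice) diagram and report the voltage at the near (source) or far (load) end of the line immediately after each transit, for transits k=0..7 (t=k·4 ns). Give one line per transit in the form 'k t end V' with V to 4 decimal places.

0 0 source 1.0000
1 4 load 2.0000
2 8 source 2.3333
3 12 load 2.6667
4 16 source 2.7778
5 20 load 2.8889
6 24 source 2.9259
7 28 load 2.9630

Γ_L=1.000000, Γ_S=0.333333; launch V₁=3·75/225=1.000000
k=0 src: V=1.0000
k=1 load: inc=1.000000, refl=1.000000·1.000000=1.0000; V=0.000000+1.000000+1.000000=2.0000
k=2 src: inc=1.000000, refl=1.000000·0.333333=0.3333; V=1.000000+1.000000+0.333333=2.3333
k=3 load: inc=0.333333, refl=0.333333·1.000000=0.3333; V=2.000000+0.333333+0.333333=2.6667
k=4 src: inc=0.333333, refl=0.333333·0.333333=0.1111; V=2.333333+0.333333+0.111111=2.7778
k=5 load: inc=0.111111, refl=0.111111·1.000000=0.1111; V=2.666667+0.111111+0.111111=2.8889
k=6 src: inc=0.111111, refl=0.111111·0.333333=0.0370; V=2.777778+0.111111+0.037037=2.9259
k=7 load: inc=0.037037, refl=0.037037·1.000000=0.0370; V=2.888889+0.037037+0.037037=2.9630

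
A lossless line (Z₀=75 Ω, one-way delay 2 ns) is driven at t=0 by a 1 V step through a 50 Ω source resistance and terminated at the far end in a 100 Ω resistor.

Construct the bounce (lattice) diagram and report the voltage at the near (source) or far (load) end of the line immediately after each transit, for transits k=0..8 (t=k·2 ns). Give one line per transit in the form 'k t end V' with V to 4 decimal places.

Γ_L=0.142857, Γ_S=-0.200000; launch V₁=1·75/125=0.600000
k=0 src: V=0.6000
k=1 load: inc=0.600000, refl=0.600000·0.142857=0.0857; V=0.000000+0.600000+0.085714=0.6857
k=2 src: inc=0.085714, refl=0.085714·-0.200000=-0.0171; V=0.600000+0.085714+-0.017143=0.6686
k=3 load: inc=-0.017143, refl=-0.017143·0.142857=-0.0024; V=0.685714+-0.017143+-0.002449=0.6661
k=4 src: inc=-0.002449, refl=-0.002449·-0.200000=0.0005; V=0.668571+-0.002449+0.000490=0.6666
k=5 load: inc=0.000490, refl=0.000490·0.142857=0.0001; V=0.666122+0.000490+0.000070=0.6667
k=6 src: inc=0.000070, refl=0.000070·-0.200000=-0.0000; V=0.666612+0.000070+-0.000014=0.6667
k=7 load: inc=-0.000014, refl=-0.000014·0.142857=-0.0000; V=0.666682+-0.000014+-0.000002=0.6667
k=8 src: inc=-0.000002, refl=-0.000002·-0.200000=0.0000; V=0.666668+-0.000002+0.000000=0.6667

0 0 source 0.6000
1 2 load 0.6857
2 4 source 0.6686
3 6 load 0.6661
4 8 source 0.6666
5 10 load 0.6667
6 12 source 0.6667
7 14 load 0.6667
8 16 source 0.6667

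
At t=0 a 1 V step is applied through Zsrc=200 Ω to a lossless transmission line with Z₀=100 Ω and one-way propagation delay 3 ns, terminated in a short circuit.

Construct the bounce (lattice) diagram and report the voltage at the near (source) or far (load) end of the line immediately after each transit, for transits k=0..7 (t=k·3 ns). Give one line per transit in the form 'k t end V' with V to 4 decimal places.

Γ_L=-1.000000, Γ_S=0.333333; launch V₁=1·100/300=0.333333
k=0 src: V=0.3333
k=1 load: inc=0.333333, refl=0.333333·-1.000000=-0.3333; V=0.000000+0.333333+-0.333333=0.0000
k=2 src: inc=-0.333333, refl=-0.333333·0.333333=-0.1111; V=0.333333+-0.333333+-0.111111=-0.1111
k=3 load: inc=-0.111111, refl=-0.111111·-1.000000=0.1111; V=0.000000+-0.111111+0.111111=0.0000
k=4 src: inc=0.111111, refl=0.111111·0.333333=0.0370; V=-0.111111+0.111111+0.037037=0.0370
k=5 load: inc=0.037037, refl=0.037037·-1.000000=-0.0370; V=0.000000+0.037037+-0.037037=0.0000
k=6 src: inc=-0.037037, refl=-0.037037·0.333333=-0.0123; V=0.037037+-0.037037+-0.012346=-0.0123
k=7 load: inc=-0.012346, refl=-0.012346·-1.000000=0.0123; V=0.000000+-0.012346+0.012346=0.0000

0 0 source 0.3333
1 3 load 0.0000
2 6 source -0.1111
3 9 load 0.0000
4 12 source 0.0370
5 15 load 0.0000
6 18 source -0.0123
7 21 load 0.0000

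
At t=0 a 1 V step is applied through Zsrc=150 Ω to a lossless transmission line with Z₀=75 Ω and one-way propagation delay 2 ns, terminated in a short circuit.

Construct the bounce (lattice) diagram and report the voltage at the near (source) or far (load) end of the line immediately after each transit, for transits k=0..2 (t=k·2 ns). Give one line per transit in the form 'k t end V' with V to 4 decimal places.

Γ_L=-1.000000, Γ_S=0.333333; launch V₁=1·75/225=0.333333
k=0 src: V=0.3333
k=1 load: inc=0.333333, refl=0.333333·-1.000000=-0.3333; V=0.000000+0.333333+-0.333333=0.0000
k=2 src: inc=-0.333333, refl=-0.333333·0.333333=-0.1111; V=0.333333+-0.333333+-0.111111=-0.1111

0 0 source 0.3333
1 2 load 0.0000
2 4 source -0.1111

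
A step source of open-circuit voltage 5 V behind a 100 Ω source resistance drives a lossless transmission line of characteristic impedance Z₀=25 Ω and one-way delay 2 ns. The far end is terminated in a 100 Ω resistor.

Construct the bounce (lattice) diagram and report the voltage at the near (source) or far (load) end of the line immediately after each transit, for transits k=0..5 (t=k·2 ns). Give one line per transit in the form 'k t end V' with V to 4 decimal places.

0 0 source 1.0000
1 2 load 1.6000
2 4 source 1.9600
3 6 load 2.1760
4 8 source 2.3056
5 10 load 2.3834

Γ_L=0.600000, Γ_S=0.600000; launch V₁=5·25/125=1.000000
k=0 src: V=1.0000
k=1 load: inc=1.000000, refl=1.000000·0.600000=0.6000; V=0.000000+1.000000+0.600000=1.6000
k=2 src: inc=0.600000, refl=0.600000·0.600000=0.3600; V=1.000000+0.600000+0.360000=1.9600
k=3 load: inc=0.360000, refl=0.360000·0.600000=0.2160; V=1.600000+0.360000+0.216000=2.1760
k=4 src: inc=0.216000, refl=0.216000·0.600000=0.1296; V=1.960000+0.216000+0.129600=2.3056
k=5 load: inc=0.129600, refl=0.129600·0.600000=0.0778; V=2.176000+0.129600+0.077760=2.3834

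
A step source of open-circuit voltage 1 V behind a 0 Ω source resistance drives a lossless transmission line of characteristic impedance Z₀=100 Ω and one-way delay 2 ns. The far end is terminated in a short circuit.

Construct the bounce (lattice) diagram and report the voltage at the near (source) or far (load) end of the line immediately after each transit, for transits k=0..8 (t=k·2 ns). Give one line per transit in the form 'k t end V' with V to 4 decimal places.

Γ_L=-1.000000, Γ_S=-1.000000; launch V₁=1·100/100=1.000000
k=0 src: V=1.0000
k=1 load: inc=1.000000, refl=1.000000·-1.000000=-1.0000; V=0.000000+1.000000+-1.000000=0.0000
k=2 src: inc=-1.000000, refl=-1.000000·-1.000000=1.0000; V=1.000000+-1.000000+1.000000=1.0000
k=3 load: inc=1.000000, refl=1.000000·-1.000000=-1.0000; V=0.000000+1.000000+-1.000000=0.0000
k=4 src: inc=-1.000000, refl=-1.000000·-1.000000=1.0000; V=1.000000+-1.000000+1.000000=1.0000
k=5 load: inc=1.000000, refl=1.000000·-1.000000=-1.0000; V=0.000000+1.000000+-1.000000=0.0000
k=6 src: inc=-1.000000, refl=-1.000000·-1.000000=1.0000; V=1.000000+-1.000000+1.000000=1.0000
k=7 load: inc=1.000000, refl=1.000000·-1.000000=-1.0000; V=0.000000+1.000000+-1.000000=0.0000
k=8 src: inc=-1.000000, refl=-1.000000·-1.000000=1.0000; V=1.000000+-1.000000+1.000000=1.0000

0 0 source 1.0000
1 2 load 0.0000
2 4 source 1.0000
3 6 load 0.0000
4 8 source 1.0000
5 10 load 0.0000
6 12 source 1.0000
7 14 load 0.0000
8 16 source 1.0000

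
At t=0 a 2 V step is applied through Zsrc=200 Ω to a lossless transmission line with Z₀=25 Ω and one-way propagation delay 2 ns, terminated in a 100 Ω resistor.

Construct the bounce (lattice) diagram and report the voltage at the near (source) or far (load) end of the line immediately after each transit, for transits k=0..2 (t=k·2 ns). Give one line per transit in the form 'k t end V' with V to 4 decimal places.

Γ_L=0.600000, Γ_S=0.777778; launch V₁=2·25/225=0.222222
k=0 src: V=0.2222
k=1 load: inc=0.222222, refl=0.222222·0.600000=0.1333; V=0.000000+0.222222+0.133333=0.3556
k=2 src: inc=0.133333, refl=0.133333·0.777778=0.1037; V=0.222222+0.133333+0.103704=0.4593

0 0 source 0.2222
1 2 load 0.3556
2 4 source 0.4593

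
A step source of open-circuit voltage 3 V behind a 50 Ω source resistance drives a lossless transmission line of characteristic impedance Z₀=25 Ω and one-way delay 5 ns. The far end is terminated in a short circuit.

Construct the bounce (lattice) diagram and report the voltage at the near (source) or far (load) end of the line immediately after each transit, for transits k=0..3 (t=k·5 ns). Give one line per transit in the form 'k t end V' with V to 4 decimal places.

0 0 source 1.0000
1 5 load 0.0000
2 10 source -0.3333
3 15 load 0.0000

Γ_L=-1.000000, Γ_S=0.333333; launch V₁=3·25/75=1.000000
k=0 src: V=1.0000
k=1 load: inc=1.000000, refl=1.000000·-1.000000=-1.0000; V=0.000000+1.000000+-1.000000=0.0000
k=2 src: inc=-1.000000, refl=-1.000000·0.333333=-0.3333; V=1.000000+-1.000000+-0.333333=-0.3333
k=3 load: inc=-0.333333, refl=-0.333333·-1.000000=0.3333; V=0.000000+-0.333333+0.333333=0.0000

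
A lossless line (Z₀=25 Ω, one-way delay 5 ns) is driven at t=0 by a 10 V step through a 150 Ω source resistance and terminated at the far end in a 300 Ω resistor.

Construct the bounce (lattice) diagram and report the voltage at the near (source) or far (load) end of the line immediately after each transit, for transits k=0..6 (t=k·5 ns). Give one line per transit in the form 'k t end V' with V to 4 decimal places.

0 0 source 1.4286
1 5 load 2.6374
2 10 source 3.5008
3 15 load 4.2314
4 20 source 4.7532
5 25 load 5.1948
6 30 source 5.5102

Γ_L=0.846154, Γ_S=0.714286; launch V₁=10·25/175=1.428571
k=0 src: V=1.4286
k=1 load: inc=1.428571, refl=1.428571·0.846154=1.2088; V=0.000000+1.428571+1.208791=2.6374
k=2 src: inc=1.208791, refl=1.208791·0.714286=0.8634; V=1.428571+1.208791+0.863422=3.5008
k=3 load: inc=0.863422, refl=0.863422·0.846154=0.7306; V=2.637363+0.863422+0.730588=4.2314
k=4 src: inc=0.730588, refl=0.730588·0.714286=0.5218; V=3.500785+0.730588+0.521849=4.7532
k=5 load: inc=0.521849, refl=0.521849·0.846154=0.4416; V=4.231373+0.521849+0.441564=5.1948
k=6 src: inc=0.441564, refl=0.441564·0.714286=0.3154; V=4.753222+0.441564+0.315403=5.5102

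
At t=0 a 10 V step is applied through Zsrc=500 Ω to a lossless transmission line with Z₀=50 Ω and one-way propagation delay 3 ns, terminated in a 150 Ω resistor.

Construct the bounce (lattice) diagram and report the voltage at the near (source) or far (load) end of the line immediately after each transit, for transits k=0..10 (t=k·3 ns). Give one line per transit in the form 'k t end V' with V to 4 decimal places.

0 0 source 0.9091
1 3 load 1.3636
2 6 source 1.7355
3 9 load 1.9215
4 12 source 2.0736
5 15 load 2.1497
6 18 source 2.2119
7 21 load 2.2431
8 24 source 2.2685
9 27 load 2.2813
10 30 source 2.2917

Γ_L=0.500000, Γ_S=0.818182; launch V₁=10·50/550=0.909091
k=0 src: V=0.9091
k=1 load: inc=0.909091, refl=0.909091·0.500000=0.4545; V=0.000000+0.909091+0.454545=1.3636
k=2 src: inc=0.454545, refl=0.454545·0.818182=0.3719; V=0.909091+0.454545+0.371901=1.7355
k=3 load: inc=0.371901, refl=0.371901·0.500000=0.1860; V=1.363636+0.371901+0.185950=1.9215
k=4 src: inc=0.185950, refl=0.185950·0.818182=0.1521; V=1.735537+0.185950+0.152141=2.0736
k=5 load: inc=0.152141, refl=0.152141·0.500000=0.0761; V=1.921488+0.152141+0.076071=2.1497
k=6 src: inc=0.076071, refl=0.076071·0.818182=0.0622; V=2.073629+0.076071+0.062240=2.2119
k=7 load: inc=0.062240, refl=0.062240·0.500000=0.0311; V=2.149699+0.062240+0.031120=2.2431
k=8 src: inc=0.031120, refl=0.031120·0.818182=0.0255; V=2.211939+0.031120+0.025462=2.2685
k=9 load: inc=0.025462, refl=0.025462·0.500000=0.0127; V=2.243059+0.025462+0.012731=2.2813
k=10 src: inc=0.012731, refl=0.012731·0.818182=0.0104; V=2.268521+0.012731+0.010416=2.2917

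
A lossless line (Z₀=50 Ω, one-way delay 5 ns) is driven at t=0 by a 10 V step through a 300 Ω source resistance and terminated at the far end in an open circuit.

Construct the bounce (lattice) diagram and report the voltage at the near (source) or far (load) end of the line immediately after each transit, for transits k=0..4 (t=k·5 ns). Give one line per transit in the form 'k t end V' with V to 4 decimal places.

Γ_L=1.000000, Γ_S=0.714286; launch V₁=10·50/350=1.428571
k=0 src: V=1.4286
k=1 load: inc=1.428571, refl=1.428571·1.000000=1.4286; V=0.000000+1.428571+1.428571=2.8571
k=2 src: inc=1.428571, refl=1.428571·0.714286=1.0204; V=1.428571+1.428571+1.020408=3.8776
k=3 load: inc=1.020408, refl=1.020408·1.000000=1.0204; V=2.857143+1.020408+1.020408=4.8980
k=4 src: inc=1.020408, refl=1.020408·0.714286=0.7289; V=3.877551+1.020408+0.728863=5.6268

0 0 source 1.4286
1 5 load 2.8571
2 10 source 3.8776
3 15 load 4.8980
4 20 source 5.6268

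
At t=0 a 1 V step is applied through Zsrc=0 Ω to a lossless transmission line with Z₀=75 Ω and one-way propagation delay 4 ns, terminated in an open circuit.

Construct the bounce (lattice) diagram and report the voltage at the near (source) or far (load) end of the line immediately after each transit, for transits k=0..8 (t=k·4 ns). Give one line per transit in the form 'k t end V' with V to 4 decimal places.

Γ_L=1.000000, Γ_S=-1.000000; launch V₁=1·75/75=1.000000
k=0 src: V=1.0000
k=1 load: inc=1.000000, refl=1.000000·1.000000=1.0000; V=0.000000+1.000000+1.000000=2.0000
k=2 src: inc=1.000000, refl=1.000000·-1.000000=-1.0000; V=1.000000+1.000000+-1.000000=1.0000
k=3 load: inc=-1.000000, refl=-1.000000·1.000000=-1.0000; V=2.000000+-1.000000+-1.000000=0.0000
k=4 src: inc=-1.000000, refl=-1.000000·-1.000000=1.0000; V=1.000000+-1.000000+1.000000=1.0000
k=5 load: inc=1.000000, refl=1.000000·1.000000=1.0000; V=0.000000+1.000000+1.000000=2.0000
k=6 src: inc=1.000000, refl=1.000000·-1.000000=-1.0000; V=1.000000+1.000000+-1.000000=1.0000
k=7 load: inc=-1.000000, refl=-1.000000·1.000000=-1.0000; V=2.000000+-1.000000+-1.000000=0.0000
k=8 src: inc=-1.000000, refl=-1.000000·-1.000000=1.0000; V=1.000000+-1.000000+1.000000=1.0000

0 0 source 1.0000
1 4 load 2.0000
2 8 source 1.0000
3 12 load 0.0000
4 16 source 1.0000
5 20 load 2.0000
6 24 source 1.0000
7 28 load 0.0000
8 32 source 1.0000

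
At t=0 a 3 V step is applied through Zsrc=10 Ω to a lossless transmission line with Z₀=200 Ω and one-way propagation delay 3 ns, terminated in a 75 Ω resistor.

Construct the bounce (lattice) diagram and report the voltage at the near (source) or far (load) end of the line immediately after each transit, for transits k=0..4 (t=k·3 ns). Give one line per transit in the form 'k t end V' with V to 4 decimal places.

Γ_L=-0.454545, Γ_S=-0.904762; launch V₁=3·200/210=2.857143
k=0 src: V=2.8571
k=1 load: inc=2.857143, refl=2.857143·-0.454545=-1.2987; V=0.000000+2.857143+-1.298701=1.5584
k=2 src: inc=-1.298701, refl=-1.298701·-0.904762=1.1750; V=2.857143+-1.298701+1.175015=2.7335
k=3 load: inc=1.175015, refl=1.175015·-0.454545=-0.5341; V=1.558442+1.175015+-0.534098=2.1994
k=4 src: inc=-0.534098, refl=-0.534098·-0.904762=0.4832; V=2.733457+-0.534098+0.483231=2.6826

0 0 source 2.8571
1 3 load 1.5584
2 6 source 2.7335
3 9 load 2.1994
4 12 source 2.6826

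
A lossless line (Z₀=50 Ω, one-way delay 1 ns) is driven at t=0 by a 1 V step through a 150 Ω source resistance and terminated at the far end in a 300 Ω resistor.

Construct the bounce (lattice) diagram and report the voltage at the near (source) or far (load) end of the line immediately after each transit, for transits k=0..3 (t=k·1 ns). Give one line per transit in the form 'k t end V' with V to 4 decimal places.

Γ_L=0.714286, Γ_S=0.500000; launch V₁=1·50/200=0.250000
k=0 src: V=0.2500
k=1 load: inc=0.250000, refl=0.250000·0.714286=0.1786; V=0.000000+0.250000+0.178571=0.4286
k=2 src: inc=0.178571, refl=0.178571·0.500000=0.0893; V=0.250000+0.178571+0.089286=0.5179
k=3 load: inc=0.089286, refl=0.089286·0.714286=0.0638; V=0.428571+0.089286+0.063776=0.5816

0 0 source 0.2500
1 1 load 0.4286
2 2 source 0.5179
3 3 load 0.5816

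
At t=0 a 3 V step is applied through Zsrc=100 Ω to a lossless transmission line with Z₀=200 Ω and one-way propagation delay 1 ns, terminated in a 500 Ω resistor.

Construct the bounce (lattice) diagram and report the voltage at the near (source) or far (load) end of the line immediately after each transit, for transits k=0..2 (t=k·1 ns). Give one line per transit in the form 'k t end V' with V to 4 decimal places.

Γ_L=0.428571, Γ_S=-0.333333; launch V₁=3·200/300=2.000000
k=0 src: V=2.0000
k=1 load: inc=2.000000, refl=2.000000·0.428571=0.8571; V=0.000000+2.000000+0.857143=2.8571
k=2 src: inc=0.857143, refl=0.857143·-0.333333=-0.2857; V=2.000000+0.857143+-0.285714=2.5714

0 0 source 2.0000
1 1 load 2.8571
2 2 source 2.5714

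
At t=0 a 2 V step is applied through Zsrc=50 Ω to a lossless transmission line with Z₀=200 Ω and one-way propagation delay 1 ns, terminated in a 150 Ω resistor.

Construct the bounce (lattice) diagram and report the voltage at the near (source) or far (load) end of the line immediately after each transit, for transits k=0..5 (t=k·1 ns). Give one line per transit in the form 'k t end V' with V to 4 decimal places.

0 0 source 1.6000
1 1 load 1.3714
2 2 source 1.5086
3 3 load 1.4890
4 4 source 1.5007
5 5 load 1.4991

Γ_L=-0.142857, Γ_S=-0.600000; launch V₁=2·200/250=1.600000
k=0 src: V=1.6000
k=1 load: inc=1.600000, refl=1.600000·-0.142857=-0.2286; V=0.000000+1.600000+-0.228571=1.3714
k=2 src: inc=-0.228571, refl=-0.228571·-0.600000=0.1371; V=1.600000+-0.228571+0.137143=1.5086
k=3 load: inc=0.137143, refl=0.137143·-0.142857=-0.0196; V=1.371429+0.137143+-0.019592=1.4890
k=4 src: inc=-0.019592, refl=-0.019592·-0.600000=0.0118; V=1.508571+-0.019592+0.011755=1.5007
k=5 load: inc=0.011755, refl=0.011755·-0.142857=-0.0017; V=1.488980+0.011755+-0.001679=1.4991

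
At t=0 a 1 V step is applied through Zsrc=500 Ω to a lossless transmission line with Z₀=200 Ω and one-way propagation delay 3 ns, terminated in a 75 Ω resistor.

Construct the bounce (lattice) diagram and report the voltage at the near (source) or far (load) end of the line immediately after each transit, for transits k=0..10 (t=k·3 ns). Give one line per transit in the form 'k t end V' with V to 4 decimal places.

0 0 source 0.2857
1 3 load 0.1558
2 6 source 0.1002
3 9 load 0.1255
4 12 source 0.1363
5 15 load 0.1314
6 18 source 0.1293
7 21 load 0.1302
8 24 source 0.1307
9 27 load 0.1305
10 30 source 0.1304

Γ_L=-0.454545, Γ_S=0.428571; launch V₁=1·200/700=0.285714
k=0 src: V=0.2857
k=1 load: inc=0.285714, refl=0.285714·-0.454545=-0.1299; V=0.000000+0.285714+-0.129870=0.1558
k=2 src: inc=-0.129870, refl=-0.129870·0.428571=-0.0557; V=0.285714+-0.129870+-0.055659=0.1002
k=3 load: inc=-0.055659, refl=-0.055659·-0.454545=0.0253; V=0.155844+-0.055659+0.025299=0.1255
k=4 src: inc=0.025299, refl=0.025299·0.428571=0.0108; V=0.100186+0.025299+0.010843=0.1363
k=5 load: inc=0.010843, refl=0.010843·-0.454545=-0.0049; V=0.125485+0.010843+-0.004928=0.1314
k=6 src: inc=-0.004928, refl=-0.004928·0.428571=-0.0021; V=0.136327+-0.004928+-0.002112=0.1293
k=7 load: inc=-0.002112, refl=-0.002112·-0.454545=0.0010; V=0.131399+-0.002112+0.000960=0.1302
k=8 src: inc=0.000960, refl=0.000960·0.428571=0.0004; V=0.129287+0.000960+0.000411=0.1307
k=9 load: inc=0.000411, refl=0.000411·-0.454545=-0.0002; V=0.130247+0.000411+-0.000187=0.1305
k=10 src: inc=-0.000187, refl=-0.000187·0.428571=-0.0001; V=0.130658+-0.000187+-0.000080=0.1304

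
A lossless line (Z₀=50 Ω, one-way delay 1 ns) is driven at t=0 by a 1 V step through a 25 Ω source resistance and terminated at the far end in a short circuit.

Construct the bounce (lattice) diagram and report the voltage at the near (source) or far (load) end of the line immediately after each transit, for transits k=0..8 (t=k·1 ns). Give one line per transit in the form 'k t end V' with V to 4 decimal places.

Γ_L=-1.000000, Γ_S=-0.333333; launch V₁=1·50/75=0.666667
k=0 src: V=0.6667
k=1 load: inc=0.666667, refl=0.666667·-1.000000=-0.6667; V=0.000000+0.666667+-0.666667=0.0000
k=2 src: inc=-0.666667, refl=-0.666667·-0.333333=0.2222; V=0.666667+-0.666667+0.222222=0.2222
k=3 load: inc=0.222222, refl=0.222222·-1.000000=-0.2222; V=0.000000+0.222222+-0.222222=0.0000
k=4 src: inc=-0.222222, refl=-0.222222·-0.333333=0.0741; V=0.222222+-0.222222+0.074074=0.0741
k=5 load: inc=0.074074, refl=0.074074·-1.000000=-0.0741; V=0.000000+0.074074+-0.074074=0.0000
k=6 src: inc=-0.074074, refl=-0.074074·-0.333333=0.0247; V=0.074074+-0.074074+0.024691=0.0247
k=7 load: inc=0.024691, refl=0.024691·-1.000000=-0.0247; V=0.000000+0.024691+-0.024691=0.0000
k=8 src: inc=-0.024691, refl=-0.024691·-0.333333=0.0082; V=0.024691+-0.024691+0.008230=0.0082

0 0 source 0.6667
1 1 load 0.0000
2 2 source 0.2222
3 3 load 0.0000
4 4 source 0.0741
5 5 load 0.0000
6 6 source 0.0247
7 7 load 0.0000
8 8 source 0.0082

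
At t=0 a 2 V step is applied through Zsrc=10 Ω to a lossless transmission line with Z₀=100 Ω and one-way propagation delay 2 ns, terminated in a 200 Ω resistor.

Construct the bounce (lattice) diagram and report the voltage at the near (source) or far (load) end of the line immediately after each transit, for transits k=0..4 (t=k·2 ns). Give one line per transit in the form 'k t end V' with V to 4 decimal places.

0 0 source 1.8182
1 2 load 2.4242
2 4 source 1.9284
3 6 load 1.7631
4 8 source 1.8983

Γ_L=0.333333, Γ_S=-0.818182; launch V₁=2·100/110=1.818182
k=0 src: V=1.8182
k=1 load: inc=1.818182, refl=1.818182·0.333333=0.6061; V=0.000000+1.818182+0.606061=2.4242
k=2 src: inc=0.606061, refl=0.606061·-0.818182=-0.4959; V=1.818182+0.606061+-0.495868=1.9284
k=3 load: inc=-0.495868, refl=-0.495868·0.333333=-0.1653; V=2.424242+-0.495868+-0.165289=1.7631
k=4 src: inc=-0.165289, refl=-0.165289·-0.818182=0.1352; V=1.928375+-0.165289+0.135237=1.8983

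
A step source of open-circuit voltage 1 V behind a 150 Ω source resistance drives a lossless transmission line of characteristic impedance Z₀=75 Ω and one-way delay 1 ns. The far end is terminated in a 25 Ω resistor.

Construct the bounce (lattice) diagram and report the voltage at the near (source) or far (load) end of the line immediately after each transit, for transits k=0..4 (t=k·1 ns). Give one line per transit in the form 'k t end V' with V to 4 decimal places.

Γ_L=-0.500000, Γ_S=0.333333; launch V₁=1·75/225=0.333333
k=0 src: V=0.3333
k=1 load: inc=0.333333, refl=0.333333·-0.500000=-0.1667; V=0.000000+0.333333+-0.166667=0.1667
k=2 src: inc=-0.166667, refl=-0.166667·0.333333=-0.0556; V=0.333333+-0.166667+-0.055556=0.1111
k=3 load: inc=-0.055556, refl=-0.055556·-0.500000=0.0278; V=0.166667+-0.055556+0.027778=0.1389
k=4 src: inc=0.027778, refl=0.027778·0.333333=0.0093; V=0.111111+0.027778+0.009259=0.1481

0 0 source 0.3333
1 1 load 0.1667
2 2 source 0.1111
3 3 load 0.1389
4 4 source 0.1481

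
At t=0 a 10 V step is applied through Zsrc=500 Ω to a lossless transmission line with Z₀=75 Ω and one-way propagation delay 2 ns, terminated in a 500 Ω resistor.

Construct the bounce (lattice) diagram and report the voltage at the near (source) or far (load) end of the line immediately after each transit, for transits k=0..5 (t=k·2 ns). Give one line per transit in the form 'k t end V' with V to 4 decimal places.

Γ_L=0.739130, Γ_S=0.739130; launch V₁=10·75/575=1.304348
k=0 src: V=1.3043
k=1 load: inc=1.304348, refl=1.304348·0.739130=0.9641; V=0.000000+1.304348+0.964083=2.2684
k=2 src: inc=0.964083, refl=0.964083·0.739130=0.7126; V=1.304348+0.964083+0.712583=2.9810
k=3 load: inc=0.712583, refl=0.712583·0.739130=0.5267; V=2.268431+0.712583+0.526692=3.5077
k=4 src: inc=0.526692, refl=0.526692·0.739130=0.3893; V=2.981014+0.526692+0.389294=3.8970
k=5 load: inc=0.389294, refl=0.389294·0.739130=0.2877; V=3.507706+0.389294+0.287739=4.1847

0 0 source 1.3043
1 2 load 2.2684
2 4 source 2.9810
3 6 load 3.5077
4 8 source 3.8970
5 10 load 4.1847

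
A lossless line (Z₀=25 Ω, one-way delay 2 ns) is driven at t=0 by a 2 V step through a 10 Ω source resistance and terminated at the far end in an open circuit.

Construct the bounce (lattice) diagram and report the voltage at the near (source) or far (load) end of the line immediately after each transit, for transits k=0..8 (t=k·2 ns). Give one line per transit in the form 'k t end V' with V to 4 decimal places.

Γ_L=1.000000, Γ_S=-0.428571; launch V₁=2·25/35=1.428571
k=0 src: V=1.4286
k=1 load: inc=1.428571, refl=1.428571·1.000000=1.4286; V=0.000000+1.428571+1.428571=2.8571
k=2 src: inc=1.428571, refl=1.428571·-0.428571=-0.6122; V=1.428571+1.428571+-0.612245=2.2449
k=3 load: inc=-0.612245, refl=-0.612245·1.000000=-0.6122; V=2.857143+-0.612245+-0.612245=1.6327
k=4 src: inc=-0.612245, refl=-0.612245·-0.428571=0.2624; V=2.244898+-0.612245+0.262391=1.8950
k=5 load: inc=0.262391, refl=0.262391·1.000000=0.2624; V=1.632653+0.262391+0.262391=2.1574
k=6 src: inc=0.262391, refl=0.262391·-0.428571=-0.1125; V=1.895044+0.262391+-0.112453=2.0450
k=7 load: inc=-0.112453, refl=-0.112453·1.000000=-0.1125; V=2.157434+-0.112453+-0.112453=1.9325
k=8 src: inc=-0.112453, refl=-0.112453·-0.428571=0.0482; V=2.044981+-0.112453+0.048194=1.9807

0 0 source 1.4286
1 2 load 2.8571
2 4 source 2.2449
3 6 load 1.6327
4 8 source 1.8950
5 10 load 2.1574
6 12 source 2.0450
7 14 load 1.9325
8 16 source 1.9807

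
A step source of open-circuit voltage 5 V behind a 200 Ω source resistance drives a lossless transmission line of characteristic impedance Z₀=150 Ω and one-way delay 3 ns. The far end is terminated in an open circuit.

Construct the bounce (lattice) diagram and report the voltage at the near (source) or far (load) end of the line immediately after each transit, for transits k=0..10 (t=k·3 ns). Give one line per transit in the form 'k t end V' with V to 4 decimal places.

Γ_L=1.000000, Γ_S=0.142857; launch V₁=5·150/350=2.142857
k=0 src: V=2.1429
k=1 load: inc=2.142857, refl=2.142857·1.000000=2.1429; V=0.000000+2.142857+2.142857=4.2857
k=2 src: inc=2.142857, refl=2.142857·0.142857=0.3061; V=2.142857+2.142857+0.306122=4.5918
k=3 load: inc=0.306122, refl=0.306122·1.000000=0.3061; V=4.285714+0.306122+0.306122=4.8980
k=4 src: inc=0.306122, refl=0.306122·0.142857=0.0437; V=4.591837+0.306122+0.043732=4.9417
k=5 load: inc=0.043732, refl=0.043732·1.000000=0.0437; V=4.897959+0.043732+0.043732=4.9854
k=6 src: inc=0.043732, refl=0.043732·0.142857=0.0062; V=4.941691+0.043732+0.006247=4.9917
k=7 load: inc=0.006247, refl=0.006247·1.000000=0.0062; V=4.985423+0.006247+0.006247=4.9979
k=8 src: inc=0.006247, refl=0.006247·0.142857=0.0009; V=4.991670+0.006247+0.000892=4.9988
k=9 load: inc=0.000892, refl=0.000892·1.000000=0.0009; V=4.997918+0.000892+0.000892=4.9997
k=10 src: inc=0.000892, refl=0.000892·0.142857=0.0001; V=4.998810+0.000892+0.000127=4.9998

0 0 source 2.1429
1 3 load 4.2857
2 6 source 4.5918
3 9 load 4.8980
4 12 source 4.9417
5 15 load 4.9854
6 18 source 4.9917
7 21 load 4.9979
8 24 source 4.9988
9 27 load 4.9997
10 30 source 4.9998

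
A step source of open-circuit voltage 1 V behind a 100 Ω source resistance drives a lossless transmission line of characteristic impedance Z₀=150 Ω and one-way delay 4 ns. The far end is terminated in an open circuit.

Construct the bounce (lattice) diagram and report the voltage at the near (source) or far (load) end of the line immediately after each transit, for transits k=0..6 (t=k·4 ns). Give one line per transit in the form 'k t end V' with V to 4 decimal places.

Γ_L=1.000000, Γ_S=-0.200000; launch V₁=1·150/250=0.600000
k=0 src: V=0.6000
k=1 load: inc=0.600000, refl=0.600000·1.000000=0.6000; V=0.000000+0.600000+0.600000=1.2000
k=2 src: inc=0.600000, refl=0.600000·-0.200000=-0.1200; V=0.600000+0.600000+-0.120000=1.0800
k=3 load: inc=-0.120000, refl=-0.120000·1.000000=-0.1200; V=1.200000+-0.120000+-0.120000=0.9600
k=4 src: inc=-0.120000, refl=-0.120000·-0.200000=0.0240; V=1.080000+-0.120000+0.024000=0.9840
k=5 load: inc=0.024000, refl=0.024000·1.000000=0.0240; V=0.960000+0.024000+0.024000=1.0080
k=6 src: inc=0.024000, refl=0.024000·-0.200000=-0.0048; V=0.984000+0.024000+-0.004800=1.0032

0 0 source 0.6000
1 4 load 1.2000
2 8 source 1.0800
3 12 load 0.9600
4 16 source 0.9840
5 20 load 1.0080
6 24 source 1.0032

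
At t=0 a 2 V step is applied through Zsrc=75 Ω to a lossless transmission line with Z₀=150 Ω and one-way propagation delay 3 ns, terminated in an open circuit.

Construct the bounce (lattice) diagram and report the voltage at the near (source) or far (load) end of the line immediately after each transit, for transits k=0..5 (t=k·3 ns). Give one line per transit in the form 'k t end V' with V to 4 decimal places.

0 0 source 1.3333
1 3 load 2.6667
2 6 source 2.2222
3 9 load 1.7778
4 12 source 1.9259
5 15 load 2.0741

Γ_L=1.000000, Γ_S=-0.333333; launch V₁=2·150/225=1.333333
k=0 src: V=1.3333
k=1 load: inc=1.333333, refl=1.333333·1.000000=1.3333; V=0.000000+1.333333+1.333333=2.6667
k=2 src: inc=1.333333, refl=1.333333·-0.333333=-0.4444; V=1.333333+1.333333+-0.444444=2.2222
k=3 load: inc=-0.444444, refl=-0.444444·1.000000=-0.4444; V=2.666667+-0.444444+-0.444444=1.7778
k=4 src: inc=-0.444444, refl=-0.444444·-0.333333=0.1481; V=2.222222+-0.444444+0.148148=1.9259
k=5 load: inc=0.148148, refl=0.148148·1.000000=0.1481; V=1.777778+0.148148+0.148148=2.0741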